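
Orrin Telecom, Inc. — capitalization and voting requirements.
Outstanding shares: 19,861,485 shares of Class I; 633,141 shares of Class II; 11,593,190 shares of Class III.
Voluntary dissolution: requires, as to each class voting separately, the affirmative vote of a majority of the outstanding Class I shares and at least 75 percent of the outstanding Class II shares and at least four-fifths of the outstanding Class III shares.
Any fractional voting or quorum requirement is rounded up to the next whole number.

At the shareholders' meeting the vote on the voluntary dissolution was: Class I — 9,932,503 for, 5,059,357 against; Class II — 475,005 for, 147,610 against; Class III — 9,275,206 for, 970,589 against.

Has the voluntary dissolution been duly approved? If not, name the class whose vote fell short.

Approved — every class gave the required vote.

Class I: a majority of 19861485 is 9930743; 9,930,743 required, 9,932,503 in favor — approved.
Class II: 3/4 of 633141 = 474855.75, rounded up to 474856; 474,856 required, 475,005 in favor — approved.
Class III: 4/5 of 11593190 = 9274552; 9,274,552 required, 9,275,206 in favor — approved.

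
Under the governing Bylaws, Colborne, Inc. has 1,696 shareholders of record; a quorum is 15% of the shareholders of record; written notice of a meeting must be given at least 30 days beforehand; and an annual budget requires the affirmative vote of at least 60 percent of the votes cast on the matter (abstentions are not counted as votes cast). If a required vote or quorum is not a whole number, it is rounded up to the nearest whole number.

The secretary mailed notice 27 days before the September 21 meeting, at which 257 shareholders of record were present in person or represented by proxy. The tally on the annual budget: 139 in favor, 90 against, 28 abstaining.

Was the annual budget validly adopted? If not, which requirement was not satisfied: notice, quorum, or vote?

Notice: 27 days given; 30 required. Not satisfied.
Quorum: 15% of 1,696 = 254.40, rounded up to 255; 257 present. Satisfied.
Vote: requires three-fifths of the votes cast (257 − 28 abstaining = 229); 3/5 of 229 = 137.40, rounded up to 138, so 138 needed; 139 in favor. Satisfied.

Invalid — notice requirement not satisfied.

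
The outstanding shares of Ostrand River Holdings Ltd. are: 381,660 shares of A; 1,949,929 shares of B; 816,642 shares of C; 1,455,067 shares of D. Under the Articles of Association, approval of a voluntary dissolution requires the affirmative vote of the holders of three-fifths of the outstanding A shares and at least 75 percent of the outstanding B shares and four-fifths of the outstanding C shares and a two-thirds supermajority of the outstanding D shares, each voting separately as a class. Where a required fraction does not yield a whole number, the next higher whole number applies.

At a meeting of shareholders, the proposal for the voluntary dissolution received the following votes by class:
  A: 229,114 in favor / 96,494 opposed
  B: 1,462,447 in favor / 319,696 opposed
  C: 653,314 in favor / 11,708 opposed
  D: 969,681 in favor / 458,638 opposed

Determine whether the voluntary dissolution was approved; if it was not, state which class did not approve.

A: 3/5 of 381660 = 228996; 228,996 required, 229,114 in favor — approved.
B: 3/4 of 1949929 = 1462446.75, rounded up to 1462447; 1,462,447 required, 1,462,447 in favor — approved.
C: 4/5 of 816642 = 653313.60, rounded up to 653314; 653,314 required, 653,314 in favor — approved.
D: 2/3 of 1455067 = 970044.67, rounded up to 970045; 970,045 required, 969,681 in favor — not approved.

Not approved — the D shares did not give the required vote.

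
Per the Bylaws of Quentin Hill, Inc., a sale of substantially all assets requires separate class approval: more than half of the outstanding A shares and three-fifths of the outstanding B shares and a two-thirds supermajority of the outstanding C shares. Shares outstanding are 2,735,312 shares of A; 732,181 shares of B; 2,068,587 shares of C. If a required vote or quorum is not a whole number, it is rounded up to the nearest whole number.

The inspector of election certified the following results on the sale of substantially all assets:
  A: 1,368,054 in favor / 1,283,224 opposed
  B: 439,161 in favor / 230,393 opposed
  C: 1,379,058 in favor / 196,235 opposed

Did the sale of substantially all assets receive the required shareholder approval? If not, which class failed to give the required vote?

A: a majority of 2735312 is 1367657; 1,367,657 required, 1,368,054 in favor — approved.
B: 3/5 of 732181 = 439308.60, rounded up to 439309; 439,309 required, 439,161 in favor — not approved.
C: 2/3 of 2068587 = 1379058; 1,379,058 required, 1,379,058 in favor — approved.

Not approved — the B shares did not give the required vote.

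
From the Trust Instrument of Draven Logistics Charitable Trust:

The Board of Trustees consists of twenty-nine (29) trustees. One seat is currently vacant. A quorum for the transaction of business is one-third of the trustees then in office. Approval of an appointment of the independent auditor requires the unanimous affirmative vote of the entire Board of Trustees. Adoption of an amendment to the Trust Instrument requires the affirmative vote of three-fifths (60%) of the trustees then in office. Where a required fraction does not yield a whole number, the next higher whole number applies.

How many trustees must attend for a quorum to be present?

1/3 of 28 = 9.33, rounded up to 10.

10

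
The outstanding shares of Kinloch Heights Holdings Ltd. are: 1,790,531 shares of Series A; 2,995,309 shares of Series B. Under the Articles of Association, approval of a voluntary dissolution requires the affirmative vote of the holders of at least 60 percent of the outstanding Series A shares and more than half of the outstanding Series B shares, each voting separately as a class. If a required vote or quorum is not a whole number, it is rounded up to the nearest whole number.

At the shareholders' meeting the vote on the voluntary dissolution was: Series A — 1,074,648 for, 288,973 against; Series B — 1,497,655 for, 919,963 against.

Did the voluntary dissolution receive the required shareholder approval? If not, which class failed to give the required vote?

Approved — every class gave the required vote.

Series A: 3/5 of 1790531 = 1074318.60, rounded up to 1074319; 1,074,319 required, 1,074,648 in favor — approved.
Series B: a majority of 2995309 is 1497655; 1,497,655 required, 1,497,655 in favor — approved.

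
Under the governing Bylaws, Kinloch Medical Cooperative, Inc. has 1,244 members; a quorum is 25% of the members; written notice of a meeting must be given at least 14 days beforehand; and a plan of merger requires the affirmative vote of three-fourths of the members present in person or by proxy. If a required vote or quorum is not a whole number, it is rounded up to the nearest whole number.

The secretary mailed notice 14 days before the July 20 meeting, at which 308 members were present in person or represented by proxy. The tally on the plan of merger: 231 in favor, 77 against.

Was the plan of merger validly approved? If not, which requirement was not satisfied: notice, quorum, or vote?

Invalid — quorum requirement not satisfied.

Notice: 14 days given; 14 required. Satisfied.
Quorum: 25% of 1,244 = 311; 308 present. Not satisfied.
Vote: requires three-fourths of those present (308); 3/4 of 308 = 231, so 231 needed; 231 in favor. Satisfied.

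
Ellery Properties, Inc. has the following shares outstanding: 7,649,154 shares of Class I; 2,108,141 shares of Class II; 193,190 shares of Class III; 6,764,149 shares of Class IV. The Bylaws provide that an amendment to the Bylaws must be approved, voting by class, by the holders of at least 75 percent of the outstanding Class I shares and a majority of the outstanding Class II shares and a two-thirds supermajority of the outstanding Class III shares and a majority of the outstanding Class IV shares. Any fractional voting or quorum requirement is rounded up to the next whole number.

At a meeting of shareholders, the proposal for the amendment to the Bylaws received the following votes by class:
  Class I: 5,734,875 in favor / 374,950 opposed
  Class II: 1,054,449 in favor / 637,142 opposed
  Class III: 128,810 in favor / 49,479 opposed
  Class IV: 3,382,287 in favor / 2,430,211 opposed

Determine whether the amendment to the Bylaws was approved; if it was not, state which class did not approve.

Not approved — the Class I shares did not give the required vote.

Class I: 3/4 of 7649154 = 5736865.50, rounded up to 5736866; 5,736,866 required, 5,734,875 in favor — not approved.
Class II: a majority of 2108141 is 1054071; 1,054,071 required, 1,054,449 in favor — approved.
Class III: 2/3 of 193190 = 128793.33, rounded up to 128794; 128,794 required, 128,810 in favor — approved.
Class IV: a majority of 6764149 is 3382075; 3,382,075 required, 3,382,287 in favor — approved.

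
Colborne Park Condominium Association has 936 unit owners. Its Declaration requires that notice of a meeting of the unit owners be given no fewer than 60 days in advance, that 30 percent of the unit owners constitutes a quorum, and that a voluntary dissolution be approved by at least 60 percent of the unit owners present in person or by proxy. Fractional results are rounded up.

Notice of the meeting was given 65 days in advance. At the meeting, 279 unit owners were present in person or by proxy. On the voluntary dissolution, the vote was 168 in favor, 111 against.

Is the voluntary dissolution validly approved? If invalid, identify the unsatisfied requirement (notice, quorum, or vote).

Invalid — quorum requirement not satisfied.

Notice: 65 days given; 60 required. Satisfied.
Quorum: 30% of 936 = 280.80, rounded up to 281; 279 present. Not satisfied.
Vote: requires three-fifths of those present (279); 3/5 of 279 = 167.40, rounded up to 168, so 168 needed; 168 in favor. Satisfied.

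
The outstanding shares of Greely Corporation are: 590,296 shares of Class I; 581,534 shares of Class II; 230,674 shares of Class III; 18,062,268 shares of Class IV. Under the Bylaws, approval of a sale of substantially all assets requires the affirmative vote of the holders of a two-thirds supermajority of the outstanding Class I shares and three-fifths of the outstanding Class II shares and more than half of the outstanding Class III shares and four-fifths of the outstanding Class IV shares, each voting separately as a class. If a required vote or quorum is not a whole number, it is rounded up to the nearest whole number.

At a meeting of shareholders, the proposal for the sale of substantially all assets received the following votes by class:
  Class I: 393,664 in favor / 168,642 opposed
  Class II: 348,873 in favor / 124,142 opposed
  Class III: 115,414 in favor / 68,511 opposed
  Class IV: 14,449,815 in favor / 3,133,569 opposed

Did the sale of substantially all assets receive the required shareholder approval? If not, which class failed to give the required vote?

Class I: 2/3 of 590296 = 393530.67, rounded up to 393531; 393,531 required, 393,664 in favor — approved.
Class II: 3/5 of 581534 = 348920.40, rounded up to 348921; 348,921 required, 348,873 in favor — not approved.
Class III: a majority of 230674 is 115338; 115,338 required, 115,414 in favor — approved.
Class IV: 4/5 of 18062268 = 14449814.40, rounded up to 14449815; 14,449,815 required, 14,449,815 in favor — approved.

Not approved — the Class II shares did not give the required vote.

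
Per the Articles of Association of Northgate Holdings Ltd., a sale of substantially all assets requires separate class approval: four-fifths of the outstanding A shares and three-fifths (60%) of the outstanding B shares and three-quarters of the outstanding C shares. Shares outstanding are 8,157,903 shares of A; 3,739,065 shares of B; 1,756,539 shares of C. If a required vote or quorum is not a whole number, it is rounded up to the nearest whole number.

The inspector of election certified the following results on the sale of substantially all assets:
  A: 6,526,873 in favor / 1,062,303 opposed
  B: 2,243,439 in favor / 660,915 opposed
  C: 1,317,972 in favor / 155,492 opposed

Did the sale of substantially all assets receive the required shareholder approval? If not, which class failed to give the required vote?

A: 4/5 of 8157903 = 6526322.40, rounded up to 6526323; 6,526,323 required, 6,526,873 in favor — approved.
B: 3/5 of 3739065 = 2243439; 2,243,439 required, 2,243,439 in favor — approved.
C: 3/4 of 1756539 = 1317404.25, rounded up to 1317405; 1,317,405 required, 1,317,972 in favor — approved.

Approved — every class gave the required vote.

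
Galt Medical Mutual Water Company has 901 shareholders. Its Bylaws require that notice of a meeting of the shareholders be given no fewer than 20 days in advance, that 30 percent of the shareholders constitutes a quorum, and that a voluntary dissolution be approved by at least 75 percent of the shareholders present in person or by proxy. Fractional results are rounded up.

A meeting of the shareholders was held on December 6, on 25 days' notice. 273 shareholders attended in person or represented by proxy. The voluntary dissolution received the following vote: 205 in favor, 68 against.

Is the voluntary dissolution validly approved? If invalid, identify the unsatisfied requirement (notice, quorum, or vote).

Notice: 25 days given; 20 required. Satisfied.
Quorum: 30% of 901 = 270.30, rounded up to 271; 273 present. Satisfied.
Vote: requires three-fourths of those present (273); 3/4 of 273 = 204.75, rounded up to 205, so 205 needed; 205 in favor. Satisfied.

Valid — all requirements satisfied.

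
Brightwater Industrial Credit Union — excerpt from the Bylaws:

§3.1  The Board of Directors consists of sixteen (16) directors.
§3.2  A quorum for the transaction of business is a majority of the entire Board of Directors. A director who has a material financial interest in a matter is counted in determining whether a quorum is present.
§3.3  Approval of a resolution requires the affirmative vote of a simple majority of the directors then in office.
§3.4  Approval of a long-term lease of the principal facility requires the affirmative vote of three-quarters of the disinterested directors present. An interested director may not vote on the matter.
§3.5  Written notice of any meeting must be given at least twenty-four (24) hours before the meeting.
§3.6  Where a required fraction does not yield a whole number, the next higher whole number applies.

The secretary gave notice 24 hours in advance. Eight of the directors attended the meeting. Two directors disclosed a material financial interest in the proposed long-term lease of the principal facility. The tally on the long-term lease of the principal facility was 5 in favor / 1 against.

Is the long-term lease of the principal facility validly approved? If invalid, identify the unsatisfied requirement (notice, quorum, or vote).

Notice: 24 hours given; 24 required (24 ≥ 24). Satisfied.
Quorum: 8 present (interested directors count toward quorum); quorum is 9. Not satisfied.
Vote: the long-term lease of the principal facility requires three-fourths of the disinterested directors present (8 − 2 = 6). 3/4 of 6 = 4.50, rounded up to 5, so 5 affirmative votes are needed; 5 voted in favor. Satisfied. (Moot — without a quorum no business can be validly transacted.)

Invalid — quorum requirement not satisfied.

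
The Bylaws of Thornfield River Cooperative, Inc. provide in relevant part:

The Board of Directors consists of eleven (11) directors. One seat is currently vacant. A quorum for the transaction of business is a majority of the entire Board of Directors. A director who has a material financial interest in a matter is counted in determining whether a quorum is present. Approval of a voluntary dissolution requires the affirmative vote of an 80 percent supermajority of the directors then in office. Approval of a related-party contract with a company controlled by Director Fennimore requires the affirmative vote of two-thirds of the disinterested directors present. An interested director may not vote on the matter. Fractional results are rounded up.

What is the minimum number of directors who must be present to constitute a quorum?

6

A majority of 11 is 6.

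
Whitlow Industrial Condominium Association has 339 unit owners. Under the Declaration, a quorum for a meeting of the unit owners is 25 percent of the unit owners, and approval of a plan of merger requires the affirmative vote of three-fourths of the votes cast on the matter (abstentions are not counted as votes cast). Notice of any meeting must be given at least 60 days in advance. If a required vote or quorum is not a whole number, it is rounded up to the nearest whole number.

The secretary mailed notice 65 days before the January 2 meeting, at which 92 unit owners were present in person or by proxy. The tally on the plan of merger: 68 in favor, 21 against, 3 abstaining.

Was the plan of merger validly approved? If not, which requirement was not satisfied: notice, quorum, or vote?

Valid — all requirements satisfied.

Notice: 65 days given; 60 required. Satisfied.
Quorum: 25% of 339 = 84.75, rounded up to 85; 92 present. Satisfied.
Vote: requires three-fourths of the votes cast (92 − 3 abstaining = 89); 3/4 of 89 = 66.75, rounded up to 67, so 67 needed; 68 in favor. Satisfied.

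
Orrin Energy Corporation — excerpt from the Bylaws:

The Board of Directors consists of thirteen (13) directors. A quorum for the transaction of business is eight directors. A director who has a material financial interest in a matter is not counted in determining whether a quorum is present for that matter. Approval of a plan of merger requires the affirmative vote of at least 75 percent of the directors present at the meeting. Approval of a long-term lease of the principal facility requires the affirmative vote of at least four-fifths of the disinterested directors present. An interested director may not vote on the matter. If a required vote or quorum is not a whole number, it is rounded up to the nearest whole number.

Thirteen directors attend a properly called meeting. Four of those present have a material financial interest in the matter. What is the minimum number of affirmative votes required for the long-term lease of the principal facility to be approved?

The long-term lease of the principal facility requires four-fifths of the disinterested directors present (13 − 4 = 9).
4/5 of 9 = 7.20, rounded up to 8.

8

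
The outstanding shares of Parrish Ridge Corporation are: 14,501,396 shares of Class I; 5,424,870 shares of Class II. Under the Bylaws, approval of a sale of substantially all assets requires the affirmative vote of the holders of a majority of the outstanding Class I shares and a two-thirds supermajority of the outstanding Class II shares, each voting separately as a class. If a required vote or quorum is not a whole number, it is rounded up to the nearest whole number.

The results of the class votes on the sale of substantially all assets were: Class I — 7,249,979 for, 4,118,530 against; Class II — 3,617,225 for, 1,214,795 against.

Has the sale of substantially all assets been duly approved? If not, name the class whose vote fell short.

Not approved — the Class I shares did not give the required vote.

Class I: a majority of 14501396 is 7250699; 7,250,699 required, 7,249,979 in favor — not approved.
Class II: 2/3 of 5424870 = 3616580; 3,616,580 required, 3,617,225 in favor — approved.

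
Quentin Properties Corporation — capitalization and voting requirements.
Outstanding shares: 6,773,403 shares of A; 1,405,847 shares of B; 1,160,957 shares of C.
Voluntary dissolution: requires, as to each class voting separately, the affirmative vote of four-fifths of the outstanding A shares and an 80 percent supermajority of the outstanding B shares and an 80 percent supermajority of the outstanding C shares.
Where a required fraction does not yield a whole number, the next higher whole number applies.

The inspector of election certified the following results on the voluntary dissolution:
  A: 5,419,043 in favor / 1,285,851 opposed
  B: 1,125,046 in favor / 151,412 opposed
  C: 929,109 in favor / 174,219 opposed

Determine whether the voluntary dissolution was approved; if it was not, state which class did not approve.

A: 4/5 of 6773403 = 5418722.40, rounded up to 5418723; 5,418,723 required, 5,419,043 in favor — approved.
B: 4/5 of 1405847 = 1124677.60, rounded up to 1124678; 1,124,678 required, 1,125,046 in favor — approved.
C: 4/5 of 1160957 = 928765.60, rounded up to 928766; 928,766 required, 929,109 in favor — approved.

Approved — every class gave the required vote.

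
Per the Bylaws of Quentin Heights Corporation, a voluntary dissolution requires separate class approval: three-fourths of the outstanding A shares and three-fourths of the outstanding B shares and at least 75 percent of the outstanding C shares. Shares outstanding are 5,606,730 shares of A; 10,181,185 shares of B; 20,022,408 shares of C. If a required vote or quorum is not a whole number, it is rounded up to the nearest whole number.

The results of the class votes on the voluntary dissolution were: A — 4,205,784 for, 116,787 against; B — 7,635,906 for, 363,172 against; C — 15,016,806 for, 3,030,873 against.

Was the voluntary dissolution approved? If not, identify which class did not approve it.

Approved — every class gave the required vote.

A: 3/4 of 5606730 = 4205047.50, rounded up to 4205048; 4,205,048 required, 4,205,784 in favor — approved.
B: 3/4 of 10181185 = 7635888.75, rounded up to 7635889; 7,635,889 required, 7,635,906 in favor — approved.
C: 3/4 of 20022408 = 15016806; 15,016,806 required, 15,016,806 in favor — approved.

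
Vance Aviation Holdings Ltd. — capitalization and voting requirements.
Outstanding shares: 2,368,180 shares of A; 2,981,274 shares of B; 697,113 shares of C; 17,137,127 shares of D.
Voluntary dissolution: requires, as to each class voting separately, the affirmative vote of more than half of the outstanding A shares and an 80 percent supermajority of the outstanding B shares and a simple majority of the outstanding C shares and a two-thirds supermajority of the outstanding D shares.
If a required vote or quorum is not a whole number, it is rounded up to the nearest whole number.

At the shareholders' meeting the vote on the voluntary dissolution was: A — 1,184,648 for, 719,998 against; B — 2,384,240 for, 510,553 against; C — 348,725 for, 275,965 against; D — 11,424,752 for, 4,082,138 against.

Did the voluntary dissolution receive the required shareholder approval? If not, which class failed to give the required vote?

Not approved — the B shares did not give the required vote.

A: a majority of 2368180 is 1184091; 1,184,091 required, 1,184,648 in favor — approved.
B: 4/5 of 2981274 = 2385019.20, rounded up to 2385020; 2,385,020 required, 2,384,240 in favor — not approved.
C: a majority of 697113 is 348557; 348,557 required, 348,725 in favor — approved.
D: 2/3 of 17137127 = 11424751.33, rounded up to 11424752; 11,424,752 required, 11,424,752 in favor — approved.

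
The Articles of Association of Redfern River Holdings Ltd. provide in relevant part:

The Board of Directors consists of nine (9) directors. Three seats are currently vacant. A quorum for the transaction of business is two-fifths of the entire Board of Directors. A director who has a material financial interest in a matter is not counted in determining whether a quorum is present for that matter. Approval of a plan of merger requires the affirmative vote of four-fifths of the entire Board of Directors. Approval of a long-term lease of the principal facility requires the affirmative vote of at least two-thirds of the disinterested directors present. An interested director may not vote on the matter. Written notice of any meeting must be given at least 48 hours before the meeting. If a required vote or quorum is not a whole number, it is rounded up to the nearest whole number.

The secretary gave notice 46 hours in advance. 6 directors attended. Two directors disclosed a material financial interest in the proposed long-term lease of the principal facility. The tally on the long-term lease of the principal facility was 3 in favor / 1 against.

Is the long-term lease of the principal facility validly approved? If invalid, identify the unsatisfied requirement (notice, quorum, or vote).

Notice: 46 hours given; 48 required (46 < 48). Not satisfied.
Quorum: 6 present, but the 2 interested directors do not count, leaving 4. Quorum is 4. Satisfied.
Vote: the long-term lease of the principal facility requires two-thirds of the disinterested directors present (6 − 2 = 4). 2/3 of 4 = 2.67, rounded up to 3, so 3 affirmative votes are needed; 3 voted in favor. Satisfied.

Invalid — notice requirement not satisfied.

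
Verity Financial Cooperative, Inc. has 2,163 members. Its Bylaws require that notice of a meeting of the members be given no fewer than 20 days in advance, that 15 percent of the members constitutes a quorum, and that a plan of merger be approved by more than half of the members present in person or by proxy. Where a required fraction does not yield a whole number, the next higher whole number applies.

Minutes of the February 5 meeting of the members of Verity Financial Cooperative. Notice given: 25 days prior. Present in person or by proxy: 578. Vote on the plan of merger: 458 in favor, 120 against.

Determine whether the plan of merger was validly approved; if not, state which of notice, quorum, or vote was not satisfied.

Notice: 25 days given; 20 required. Satisfied.
Quorum: 15% of 2,163 = 324.45, rounded up to 325; 578 present. Satisfied.
Vote: requires a majority of those present (578); a majority of 578 is 290, so 290 needed; 458 in favor. Satisfied.

Valid — all requirements satisfied.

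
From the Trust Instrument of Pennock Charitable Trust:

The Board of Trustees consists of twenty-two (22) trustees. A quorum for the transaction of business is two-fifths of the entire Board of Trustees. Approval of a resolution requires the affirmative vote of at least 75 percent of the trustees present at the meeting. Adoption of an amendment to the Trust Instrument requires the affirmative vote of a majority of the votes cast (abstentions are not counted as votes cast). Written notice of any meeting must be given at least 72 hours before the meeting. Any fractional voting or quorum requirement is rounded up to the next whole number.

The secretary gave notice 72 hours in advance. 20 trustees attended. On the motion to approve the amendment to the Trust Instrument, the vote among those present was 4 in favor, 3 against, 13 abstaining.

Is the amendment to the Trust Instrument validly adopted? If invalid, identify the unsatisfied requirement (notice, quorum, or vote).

Notice: 72 hours given; 72 required (72 ≥ 72). Satisfied.
Quorum: 20 present; quorum is 9. Satisfied.
Vote: the amendment to the Trust Instrument requires a majority of the votes cast (20 present − 13 abstaining = 7). A majority of 7 is 4, so 4 affirmative votes are needed; 4 voted in favor. Satisfied.

Valid — all requirements satisfied.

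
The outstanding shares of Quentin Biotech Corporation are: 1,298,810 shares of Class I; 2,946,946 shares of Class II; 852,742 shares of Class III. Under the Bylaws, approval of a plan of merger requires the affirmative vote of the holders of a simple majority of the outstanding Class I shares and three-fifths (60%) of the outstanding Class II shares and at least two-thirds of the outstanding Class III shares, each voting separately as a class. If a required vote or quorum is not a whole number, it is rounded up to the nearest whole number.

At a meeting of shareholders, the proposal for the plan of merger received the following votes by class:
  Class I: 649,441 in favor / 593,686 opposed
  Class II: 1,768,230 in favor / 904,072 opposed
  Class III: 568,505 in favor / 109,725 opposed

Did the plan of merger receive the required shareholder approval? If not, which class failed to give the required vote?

Class I: a majority of 1298810 is 649406; 649,406 required, 649,441 in favor — approved.
Class II: 3/5 of 2946946 = 1768167.60, rounded up to 1768168; 1,768,168 required, 1,768,230 in favor — approved.
Class III: 2/3 of 852742 = 568494.67, rounded up to 568495; 568,495 required, 568,505 in favor — approved.

Approved — every class gave the required vote.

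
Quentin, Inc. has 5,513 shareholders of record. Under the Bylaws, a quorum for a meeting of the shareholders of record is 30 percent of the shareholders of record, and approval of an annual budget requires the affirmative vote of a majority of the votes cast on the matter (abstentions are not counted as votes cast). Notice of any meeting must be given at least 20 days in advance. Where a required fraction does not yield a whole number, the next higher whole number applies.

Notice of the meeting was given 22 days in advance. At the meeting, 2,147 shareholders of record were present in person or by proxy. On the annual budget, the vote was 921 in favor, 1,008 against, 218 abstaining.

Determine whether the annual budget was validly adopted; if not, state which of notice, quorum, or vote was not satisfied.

Notice: 22 days given; 20 required. Satisfied.
Quorum: 30% of 5,513 = 1,653.90, rounded up to 1,654; 2,147 present. Satisfied.
Vote: requires a majority of the votes cast (2,147 − 218 abstaining = 1,929); a majority of 1929 is 965, so 965 needed; 921 in favor. Not satisfied.

Invalid — vote requirement not satisfied.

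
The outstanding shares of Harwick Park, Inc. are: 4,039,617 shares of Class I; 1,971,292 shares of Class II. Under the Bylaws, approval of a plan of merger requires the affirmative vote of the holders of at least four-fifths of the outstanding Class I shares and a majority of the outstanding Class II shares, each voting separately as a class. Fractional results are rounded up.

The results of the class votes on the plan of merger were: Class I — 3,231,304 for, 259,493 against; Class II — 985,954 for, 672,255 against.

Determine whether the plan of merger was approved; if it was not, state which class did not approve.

Not approved — the Class I shares did not give the required vote.

Class I: 4/5 of 4039617 = 3231693.60, rounded up to 3231694; 3,231,694 required, 3,231,304 in favor — not approved.
Class II: a majority of 1971292 is 985647; 985,647 required, 985,954 in favor — approved.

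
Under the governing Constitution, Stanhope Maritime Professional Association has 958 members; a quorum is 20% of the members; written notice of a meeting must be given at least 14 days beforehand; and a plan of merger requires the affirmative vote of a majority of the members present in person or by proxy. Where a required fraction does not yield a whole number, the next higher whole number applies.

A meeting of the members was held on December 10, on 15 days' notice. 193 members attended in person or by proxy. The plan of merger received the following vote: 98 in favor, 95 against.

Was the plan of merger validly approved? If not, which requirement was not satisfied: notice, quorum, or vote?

Valid — all requirements satisfied.

Notice: 15 days given; 14 required. Satisfied.
Quorum: 20% of 958 = 191.60, rounded up to 192; 193 present. Satisfied.
Vote: requires a majority of those present (193); a majority of 193 is 97, so 97 needed; 98 in favor. Satisfied.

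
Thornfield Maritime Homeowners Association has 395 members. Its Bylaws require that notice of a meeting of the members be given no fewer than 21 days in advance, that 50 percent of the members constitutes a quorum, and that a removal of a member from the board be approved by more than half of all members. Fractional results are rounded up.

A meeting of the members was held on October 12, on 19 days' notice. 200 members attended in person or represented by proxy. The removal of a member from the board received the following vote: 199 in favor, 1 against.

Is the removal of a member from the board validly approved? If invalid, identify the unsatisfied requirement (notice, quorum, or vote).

Invalid — notice requirement not satisfied.

Notice: 19 days given; 21 required. Not satisfied.
Quorum: 50% of 395 = 197.50, rounded up to 198; 200 present. Satisfied.
Vote: requires a majority of all members (395); a majority of 395 is 198, so 198 needed; 199 in favor. Satisfied.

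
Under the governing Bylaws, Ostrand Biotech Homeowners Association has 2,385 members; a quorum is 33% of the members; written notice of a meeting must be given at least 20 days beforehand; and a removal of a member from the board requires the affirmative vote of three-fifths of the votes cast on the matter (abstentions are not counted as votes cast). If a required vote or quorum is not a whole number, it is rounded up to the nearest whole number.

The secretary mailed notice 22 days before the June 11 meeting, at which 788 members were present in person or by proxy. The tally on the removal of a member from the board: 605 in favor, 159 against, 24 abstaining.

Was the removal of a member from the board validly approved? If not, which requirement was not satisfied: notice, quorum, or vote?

Notice: 22 days given; 20 required. Satisfied.
Quorum: 33% of 2,385 = 787.05, rounded up to 788; 788 present. Satisfied.
Vote: requires three-fifths of the votes cast (788 − 24 abstaining = 764); 3/5 of 764 = 458.40, rounded up to 459, so 459 needed; 605 in favor. Satisfied.

Valid — all requirements satisfied.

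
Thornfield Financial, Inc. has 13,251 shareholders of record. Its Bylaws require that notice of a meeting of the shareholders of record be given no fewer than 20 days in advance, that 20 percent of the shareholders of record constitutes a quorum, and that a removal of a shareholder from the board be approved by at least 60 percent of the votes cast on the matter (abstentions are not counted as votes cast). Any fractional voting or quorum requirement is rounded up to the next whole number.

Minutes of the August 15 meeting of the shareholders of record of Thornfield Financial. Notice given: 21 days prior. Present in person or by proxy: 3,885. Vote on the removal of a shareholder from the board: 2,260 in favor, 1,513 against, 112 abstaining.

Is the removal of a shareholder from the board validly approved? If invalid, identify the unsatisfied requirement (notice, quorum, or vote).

Notice: 21 days given; 20 required. Satisfied.
Quorum: 20% of 13,251 = 2,650.20, rounded up to 2,651; 3,885 present. Satisfied.
Vote: requires three-fifths of the votes cast (3,885 − 112 abstaining = 3,773); 3/5 of 3773 = 2263.80, rounded up to 2264, so 2,264 needed; 2,260 in favor. Not satisfied.

Invalid — vote requirement not satisfied.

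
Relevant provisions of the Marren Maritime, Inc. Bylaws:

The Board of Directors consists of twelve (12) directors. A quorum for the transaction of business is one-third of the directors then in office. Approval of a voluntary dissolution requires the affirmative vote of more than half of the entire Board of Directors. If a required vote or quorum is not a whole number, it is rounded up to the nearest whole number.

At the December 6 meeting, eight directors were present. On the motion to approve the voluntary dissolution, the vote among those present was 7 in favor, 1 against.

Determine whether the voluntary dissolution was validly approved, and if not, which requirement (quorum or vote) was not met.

Valid — all requirements satisfied.

Quorum: 8 present; quorum is 4. Satisfied.
Vote: the voluntary dissolution requires a majority of the entire Board of Directors (12). A majority of 12 is 7, so 7 affirmative votes are needed; 7 voted in favor. Satisfied.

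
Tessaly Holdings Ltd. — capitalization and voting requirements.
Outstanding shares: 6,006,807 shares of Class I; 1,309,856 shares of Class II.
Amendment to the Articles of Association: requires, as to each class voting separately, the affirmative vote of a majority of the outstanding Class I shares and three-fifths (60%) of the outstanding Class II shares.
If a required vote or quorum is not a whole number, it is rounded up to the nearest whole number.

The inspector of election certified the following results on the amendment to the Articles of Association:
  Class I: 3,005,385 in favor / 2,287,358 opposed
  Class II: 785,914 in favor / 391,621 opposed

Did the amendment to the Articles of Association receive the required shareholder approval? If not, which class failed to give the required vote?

Approved — every class gave the required vote.

Class I: a majority of 6006807 is 3003404; 3,003,404 required, 3,005,385 in favor — approved.
Class II: 3/5 of 1309856 = 785913.60, rounded up to 785914; 785,914 required, 785,914 in favor — approved.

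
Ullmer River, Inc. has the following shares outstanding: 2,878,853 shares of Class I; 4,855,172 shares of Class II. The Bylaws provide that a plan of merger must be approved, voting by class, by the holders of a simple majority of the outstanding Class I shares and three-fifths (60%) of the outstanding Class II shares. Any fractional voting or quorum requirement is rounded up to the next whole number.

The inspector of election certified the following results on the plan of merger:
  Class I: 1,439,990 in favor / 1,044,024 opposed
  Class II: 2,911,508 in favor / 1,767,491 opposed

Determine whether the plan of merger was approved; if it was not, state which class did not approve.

Not approved — the Class II shares did not give the required vote.

Class I: a majority of 2878853 is 1439427; 1,439,427 required, 1,439,990 in favor — approved.
Class II: 3/5 of 4855172 = 2913103.20, rounded up to 2913104; 2,913,104 required, 2,911,508 in favor — not approved.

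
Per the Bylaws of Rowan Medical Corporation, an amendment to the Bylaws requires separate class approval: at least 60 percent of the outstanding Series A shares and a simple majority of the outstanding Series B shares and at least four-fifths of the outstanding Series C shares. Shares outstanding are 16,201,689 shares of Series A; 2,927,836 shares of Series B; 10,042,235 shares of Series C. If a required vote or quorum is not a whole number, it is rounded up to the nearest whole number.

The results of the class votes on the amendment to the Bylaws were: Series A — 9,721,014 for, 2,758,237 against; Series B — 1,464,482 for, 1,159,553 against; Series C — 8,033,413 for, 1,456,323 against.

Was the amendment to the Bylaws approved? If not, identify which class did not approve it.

Series A: 3/5 of 16201689 = 9721013.40, rounded up to 9721014; 9,721,014 required, 9,721,014 in favor — approved.
Series B: a majority of 2927836 is 1463919; 1,463,919 required, 1,464,482 in favor — approved.
Series C: 4/5 of 10042235 = 8033788; 8,033,788 required, 8,033,413 in favor — not approved.

Not approved — the Series C shares did not give the required vote.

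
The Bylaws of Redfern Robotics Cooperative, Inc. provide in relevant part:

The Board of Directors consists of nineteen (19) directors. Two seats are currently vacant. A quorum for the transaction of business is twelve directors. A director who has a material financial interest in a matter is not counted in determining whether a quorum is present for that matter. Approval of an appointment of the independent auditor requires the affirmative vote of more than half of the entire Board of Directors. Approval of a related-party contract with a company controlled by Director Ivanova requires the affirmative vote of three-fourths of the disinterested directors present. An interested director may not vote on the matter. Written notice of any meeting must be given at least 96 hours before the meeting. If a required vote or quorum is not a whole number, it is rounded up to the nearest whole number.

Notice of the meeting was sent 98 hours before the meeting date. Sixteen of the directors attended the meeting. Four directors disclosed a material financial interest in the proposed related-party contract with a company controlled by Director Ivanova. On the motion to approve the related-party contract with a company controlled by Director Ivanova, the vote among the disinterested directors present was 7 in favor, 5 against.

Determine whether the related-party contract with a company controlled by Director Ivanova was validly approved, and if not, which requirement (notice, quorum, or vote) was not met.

Invalid — vote requirement not satisfied.

Notice: 98 hours given; 96 required (98 ≥ 96). Satisfied.
Quorum: 16 present, but the 4 interested directors do not count, leaving 12. Quorum is 12. Satisfied.
Vote: the related-party contract with a company controlled by Director Ivanova requires three-fourths of the disinterested directors present (16 − 4 = 12). 3/4 of 12 = 9, so 9 affirmative votes are needed; 7 voted in favor. Not satisfied.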